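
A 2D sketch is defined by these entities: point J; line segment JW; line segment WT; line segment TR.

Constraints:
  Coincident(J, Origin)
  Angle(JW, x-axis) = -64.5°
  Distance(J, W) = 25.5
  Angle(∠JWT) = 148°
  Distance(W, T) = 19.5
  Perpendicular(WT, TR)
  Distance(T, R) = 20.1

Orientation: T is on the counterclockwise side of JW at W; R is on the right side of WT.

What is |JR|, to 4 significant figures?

53.11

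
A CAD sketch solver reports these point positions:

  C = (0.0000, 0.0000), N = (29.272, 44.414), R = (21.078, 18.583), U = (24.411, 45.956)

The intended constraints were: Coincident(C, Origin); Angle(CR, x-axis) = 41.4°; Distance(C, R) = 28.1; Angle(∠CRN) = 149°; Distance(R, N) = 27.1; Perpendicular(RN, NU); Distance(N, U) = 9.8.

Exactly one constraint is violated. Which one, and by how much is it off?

Distance(N, U) = 9.8 — off by 4.70.

C = (0.00, 0.00) ✓; CR at 41.40° ✓; |CR| = 28.10 ✓; ∠CRN = 149.0° ✓; |RN| = 27.10 ✓; ∠(RN, NU) = 90.00° ✓; |NU| = 5.100 ✗.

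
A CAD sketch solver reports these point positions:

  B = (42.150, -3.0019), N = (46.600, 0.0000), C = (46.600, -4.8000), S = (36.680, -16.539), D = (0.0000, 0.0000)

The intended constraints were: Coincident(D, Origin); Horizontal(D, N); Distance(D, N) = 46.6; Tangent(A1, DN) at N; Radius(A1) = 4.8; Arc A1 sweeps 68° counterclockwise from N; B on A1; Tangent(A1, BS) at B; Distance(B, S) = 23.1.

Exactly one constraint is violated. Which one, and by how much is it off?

Distance(B, S) = 23.1 — off by 8.50.

D = (0.00, 0.00) ✓; D.y = 0.00, N.y = 0.00 ✓; |DN| = 46.60 ✓; ∠(CN, ND) = 90.00° ✓; |CN| = 4.800 ✓; bearing(C→B) − bearing(C→N) = 68.00° ✓; |CB| = 4.800 ✓; ∠(CB, BS) = 90.00° ✓; |BS| = 14.60 ✗.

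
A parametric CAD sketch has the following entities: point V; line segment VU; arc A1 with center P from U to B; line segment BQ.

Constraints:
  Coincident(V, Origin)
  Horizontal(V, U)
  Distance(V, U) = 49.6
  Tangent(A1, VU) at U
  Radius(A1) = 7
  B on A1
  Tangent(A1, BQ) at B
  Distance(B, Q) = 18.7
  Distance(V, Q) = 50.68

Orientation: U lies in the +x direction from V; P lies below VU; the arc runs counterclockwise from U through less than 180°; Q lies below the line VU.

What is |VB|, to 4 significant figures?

43.23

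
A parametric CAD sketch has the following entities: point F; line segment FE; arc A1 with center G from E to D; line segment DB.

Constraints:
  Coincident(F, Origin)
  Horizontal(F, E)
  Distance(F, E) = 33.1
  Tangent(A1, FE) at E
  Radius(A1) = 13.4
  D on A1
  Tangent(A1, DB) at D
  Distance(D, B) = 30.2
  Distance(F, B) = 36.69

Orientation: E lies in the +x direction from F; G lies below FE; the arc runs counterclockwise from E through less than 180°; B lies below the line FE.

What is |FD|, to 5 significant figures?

22.319

Checks: |FE| = 33.10 ✓; |GD| = 13.40 ✓; ∠(GD, DB) = 90.00° ✓; |DB| = 30.20 ✓; |FB| = 36.69 ✓.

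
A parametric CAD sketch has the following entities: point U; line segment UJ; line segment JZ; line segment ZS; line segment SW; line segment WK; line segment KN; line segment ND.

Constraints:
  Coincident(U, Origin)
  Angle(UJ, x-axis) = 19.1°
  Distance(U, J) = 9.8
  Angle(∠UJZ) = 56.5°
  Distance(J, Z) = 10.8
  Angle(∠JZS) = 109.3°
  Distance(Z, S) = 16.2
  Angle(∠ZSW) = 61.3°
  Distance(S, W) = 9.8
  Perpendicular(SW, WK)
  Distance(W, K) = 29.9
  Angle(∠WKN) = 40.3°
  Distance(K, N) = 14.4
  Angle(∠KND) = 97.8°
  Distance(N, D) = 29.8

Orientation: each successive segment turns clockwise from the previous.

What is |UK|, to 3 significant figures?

24.7

U is at the origin; UJ runs at 19.1° with length 9.8, so J = (9.26, 3.21). ∠UJZ = 56.5° gives JZ at -104° from the x-axis; with |JZ| = 10.8, Z = (6.57, -7.25). ∠JZS = 109.3° gives ZS at -175° from the x-axis; with |ZS| = 16.2, S = (-9.57, -8.64). ∠ZSW = 61.3° gives SW at 66.2° from the x-axis; with |SW| = 9.8, W = (-5.61, 0.329). The perpendicularity gives WK at right angles to SW, so WK runs at -23.8°; with |WK| = 29.9, K = (21.7, -11.7). Then |UK| = |K − U| = 24.7.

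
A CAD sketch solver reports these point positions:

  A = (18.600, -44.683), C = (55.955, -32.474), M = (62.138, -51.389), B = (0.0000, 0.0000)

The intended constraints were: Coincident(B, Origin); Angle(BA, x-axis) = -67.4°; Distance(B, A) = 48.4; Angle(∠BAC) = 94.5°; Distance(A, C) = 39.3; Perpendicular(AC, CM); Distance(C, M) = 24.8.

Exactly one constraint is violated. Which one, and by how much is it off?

Distance(C, M) = 24.8 — off by 4.90.

B = (0.00, 0.00) ✓; BA at -67.40° ✓; |BA| = 48.40 ✓; ∠BAC = 94.50° ✓; |AC| = 39.30 ✓; ∠(AC, CM) = 90.00° ✓; |CM| = 19.90 ✗.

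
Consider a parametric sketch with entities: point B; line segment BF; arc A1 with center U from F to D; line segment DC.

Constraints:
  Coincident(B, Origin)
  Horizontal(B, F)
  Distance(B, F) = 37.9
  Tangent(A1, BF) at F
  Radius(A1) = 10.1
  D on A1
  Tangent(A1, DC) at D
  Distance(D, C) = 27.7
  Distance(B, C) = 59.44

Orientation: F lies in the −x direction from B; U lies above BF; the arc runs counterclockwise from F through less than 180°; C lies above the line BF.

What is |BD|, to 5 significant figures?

33.499

Checks: B = (0.00, 0.00) ✓; |BF| = 37.90 ✓; |UD| = 10.10 ✓; ∠(UD, DC) = 90.00° ✓; |DC| = 27.70 ✓; |BC| = 59.44 ✓.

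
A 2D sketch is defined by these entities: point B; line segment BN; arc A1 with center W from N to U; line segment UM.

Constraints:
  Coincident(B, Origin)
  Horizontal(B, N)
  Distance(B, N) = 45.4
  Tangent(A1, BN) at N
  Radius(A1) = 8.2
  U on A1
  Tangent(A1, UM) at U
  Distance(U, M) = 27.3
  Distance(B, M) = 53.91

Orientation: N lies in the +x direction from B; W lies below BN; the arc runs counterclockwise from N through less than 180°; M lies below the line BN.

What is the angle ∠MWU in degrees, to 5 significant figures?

73.282°

B is at the origin; B and N share the same y with |BN| = 45.4 and N on the +x side, so N = (45.400, 0.0000). The tangent condition forces WN to be normal to BN, so W = N + (0, -8.2) = (45.400, -8.2000). Since WU ⟂ UM (tangency), |WM| = √(8.2² + 27.3²) = 28.505 regardless of where U sits on A1. So M lies on both circle(B, 53.91) and circle(W, 28.505); the below-BN intersection is M = (39.964, -36.182). U is the foot of the tangent from M: U = (37.241, -9.0181).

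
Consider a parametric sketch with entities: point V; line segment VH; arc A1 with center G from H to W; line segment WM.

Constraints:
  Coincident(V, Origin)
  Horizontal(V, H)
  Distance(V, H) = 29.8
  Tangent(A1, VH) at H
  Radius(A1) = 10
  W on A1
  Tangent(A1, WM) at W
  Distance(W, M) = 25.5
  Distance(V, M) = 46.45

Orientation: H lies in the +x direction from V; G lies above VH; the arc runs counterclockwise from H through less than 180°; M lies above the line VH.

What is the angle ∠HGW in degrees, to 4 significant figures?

115.9°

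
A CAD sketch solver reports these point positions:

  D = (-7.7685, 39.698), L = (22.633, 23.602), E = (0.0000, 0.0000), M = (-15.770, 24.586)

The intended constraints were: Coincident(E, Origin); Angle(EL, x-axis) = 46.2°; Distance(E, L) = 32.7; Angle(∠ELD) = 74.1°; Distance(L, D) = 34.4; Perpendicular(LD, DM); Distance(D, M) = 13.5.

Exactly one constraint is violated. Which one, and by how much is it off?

Distance(D, M) = 13.5 — off by 3.60.

E = (0.00, 0.00) ✓; EL at 46.20° ✓; |EL| = 32.70 ✓; ∠ELD = 74.10° ✓; |LD| = 34.40 ✓; ∠(LD, DM) = 90.00° ✓; |DM| = 17.10 ✗.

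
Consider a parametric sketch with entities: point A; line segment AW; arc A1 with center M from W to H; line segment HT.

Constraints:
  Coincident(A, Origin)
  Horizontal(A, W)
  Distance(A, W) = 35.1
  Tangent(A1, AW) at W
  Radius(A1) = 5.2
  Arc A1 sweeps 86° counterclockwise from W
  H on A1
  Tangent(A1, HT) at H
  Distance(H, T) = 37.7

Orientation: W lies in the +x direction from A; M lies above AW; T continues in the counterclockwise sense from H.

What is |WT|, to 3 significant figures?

43.2

A is at the origin; A and W share the same y with |AW| = 35.1 and W on the +x side, so W = (35.1, 0.00). Tangency of A1 to AW means the radius MW is perpendicular to AW, so M = W + (0, 5.2) = (35.1, 5.20). On A1, W sits at bearing -90° from M; an 86° counterclockwise sweep puts H at bearing -4°, so H = M + 5.2·(cos -4°, sin -4°) = (40.3, 4.84). Tangency of A1 to HT means the radius MH is perpendicular to HT, so HT runs along (−sin -4°, cos -4°); with |HT| = 37.7, T = (42.9, 42.4). Then |WT| = |T − W| = 43.2.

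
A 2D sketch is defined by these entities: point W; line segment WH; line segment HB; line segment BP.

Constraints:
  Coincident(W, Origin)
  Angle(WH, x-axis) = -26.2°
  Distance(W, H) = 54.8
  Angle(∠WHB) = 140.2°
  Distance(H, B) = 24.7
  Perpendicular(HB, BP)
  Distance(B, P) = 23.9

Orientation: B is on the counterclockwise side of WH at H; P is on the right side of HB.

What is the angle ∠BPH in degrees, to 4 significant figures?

45.94°

W is at the origin; WH runs at -26.2° with length 54.8, so H = 54.8·(cos -26.2°, sin -26.2°) = (49.17, -24.19). ∠WHB = 140.2°, so HB runs at -26.2° + (180° − 140.2°) = 13.60° from the x-axis; with |HB| = 24.7, B = H + 24.7·(cos 13.60°, sin 13.60°) = (73.18, -18.39). The perpendicularity gives BP at right angles to HB; with |BP| = 23.9 on the right of HB, P = B + 23.9·(0.2351, -0.9720) = (78.80, -41.62). Then cos ∠BPH = PB·PH / (|PB||PH|), giving 45.94°.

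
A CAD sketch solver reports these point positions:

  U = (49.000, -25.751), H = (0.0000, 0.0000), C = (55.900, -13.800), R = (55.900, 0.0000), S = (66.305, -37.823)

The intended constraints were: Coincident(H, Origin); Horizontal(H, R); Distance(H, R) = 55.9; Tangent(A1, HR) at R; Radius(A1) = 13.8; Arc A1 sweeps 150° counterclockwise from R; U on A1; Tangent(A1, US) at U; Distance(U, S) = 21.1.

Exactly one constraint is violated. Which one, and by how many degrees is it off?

Tangent(A1, US) at U — off by 4.90°.

H = (0.00, 0.00) ✓; H.y = 0.00, R.y = 0.00 ✓; |HR| = 55.90 ✓; ∠(CR, RH) = 90.00° ✓; |CR| = 13.80 ✓; bearing(C→U) − bearing(C→R) = 150.0° ✓; |CU| = 13.80 ✓; ∠(CU, US) = 94.90° ✗; |US| = 21.10 ✓.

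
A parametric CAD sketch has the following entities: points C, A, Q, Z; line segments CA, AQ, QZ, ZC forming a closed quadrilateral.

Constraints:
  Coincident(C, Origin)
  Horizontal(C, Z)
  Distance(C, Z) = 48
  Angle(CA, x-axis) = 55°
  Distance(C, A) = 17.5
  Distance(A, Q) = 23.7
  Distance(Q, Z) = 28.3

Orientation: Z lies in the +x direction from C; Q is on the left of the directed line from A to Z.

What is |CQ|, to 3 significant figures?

39.6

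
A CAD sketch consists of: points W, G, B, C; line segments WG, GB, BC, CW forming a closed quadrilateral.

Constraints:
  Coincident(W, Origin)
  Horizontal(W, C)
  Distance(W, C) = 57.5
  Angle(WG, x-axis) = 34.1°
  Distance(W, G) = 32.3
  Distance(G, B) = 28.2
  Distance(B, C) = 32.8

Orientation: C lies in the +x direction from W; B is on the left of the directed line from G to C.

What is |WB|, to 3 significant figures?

60.5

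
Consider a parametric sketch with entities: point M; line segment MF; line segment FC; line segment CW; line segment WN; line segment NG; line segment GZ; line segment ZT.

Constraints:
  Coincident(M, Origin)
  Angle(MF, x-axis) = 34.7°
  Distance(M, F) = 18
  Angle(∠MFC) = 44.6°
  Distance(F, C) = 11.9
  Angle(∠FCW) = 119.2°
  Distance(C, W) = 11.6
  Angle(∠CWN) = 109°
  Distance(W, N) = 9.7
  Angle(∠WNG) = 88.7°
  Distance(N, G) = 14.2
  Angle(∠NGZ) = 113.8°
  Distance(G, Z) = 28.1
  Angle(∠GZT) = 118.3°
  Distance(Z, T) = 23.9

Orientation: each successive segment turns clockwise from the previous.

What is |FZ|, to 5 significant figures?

21.359

∠WNG = 88.7° gives NG at 36.200° from the x-axis; with |NG| = 14.2, G = (7.1425, 10.955). ∠NGZ = 113.8° gives GZ at -30.000° from the x-axis; with |GZ| = 28.1, Z = (31.478, -3.0947). Then |FZ| = |Z − F| = 21.359.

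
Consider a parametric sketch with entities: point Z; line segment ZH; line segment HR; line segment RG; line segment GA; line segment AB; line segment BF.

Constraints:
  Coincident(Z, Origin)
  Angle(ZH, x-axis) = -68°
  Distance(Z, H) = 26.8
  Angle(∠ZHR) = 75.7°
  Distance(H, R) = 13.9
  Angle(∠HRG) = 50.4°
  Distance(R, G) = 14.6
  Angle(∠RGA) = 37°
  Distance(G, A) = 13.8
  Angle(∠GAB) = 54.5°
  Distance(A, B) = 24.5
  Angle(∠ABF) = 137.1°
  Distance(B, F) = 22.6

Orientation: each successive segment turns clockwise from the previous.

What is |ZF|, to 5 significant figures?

23.204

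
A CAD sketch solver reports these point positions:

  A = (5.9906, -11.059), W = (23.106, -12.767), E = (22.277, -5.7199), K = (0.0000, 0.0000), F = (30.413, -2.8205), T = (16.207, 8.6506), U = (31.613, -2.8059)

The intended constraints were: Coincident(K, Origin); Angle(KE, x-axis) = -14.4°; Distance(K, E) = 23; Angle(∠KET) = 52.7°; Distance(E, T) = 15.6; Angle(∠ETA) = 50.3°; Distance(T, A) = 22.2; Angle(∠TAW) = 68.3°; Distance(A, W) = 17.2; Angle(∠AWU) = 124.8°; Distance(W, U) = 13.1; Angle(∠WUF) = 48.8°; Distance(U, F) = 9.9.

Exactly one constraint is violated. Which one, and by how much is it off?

Distance(U, F) = 9.9 — off by 8.70.

K = (0.00, 0.00) ✓; KE at -14.40° ✓; |KE| = 23.00 ✓; ∠KET = 52.70° ✓; |ET| = 15.60 ✓; ∠ETA = 50.30° ✓; |TA| = 22.20 ✓; ∠TAW = 68.30° ✓; |AW| = 17.20 ✓; ∠AWU = 124.8° ✓; |WU| = 13.10 ✓; ∠WUF = 48.80° ✓; |UF| = 1.200 ✗.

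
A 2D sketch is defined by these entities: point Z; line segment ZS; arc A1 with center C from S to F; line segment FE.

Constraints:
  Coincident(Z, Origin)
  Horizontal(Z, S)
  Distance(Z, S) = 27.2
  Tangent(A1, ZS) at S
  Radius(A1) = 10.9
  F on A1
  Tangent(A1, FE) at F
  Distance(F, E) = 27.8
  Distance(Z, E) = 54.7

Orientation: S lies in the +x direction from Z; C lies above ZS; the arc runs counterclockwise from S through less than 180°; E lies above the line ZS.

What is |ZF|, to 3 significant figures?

39.5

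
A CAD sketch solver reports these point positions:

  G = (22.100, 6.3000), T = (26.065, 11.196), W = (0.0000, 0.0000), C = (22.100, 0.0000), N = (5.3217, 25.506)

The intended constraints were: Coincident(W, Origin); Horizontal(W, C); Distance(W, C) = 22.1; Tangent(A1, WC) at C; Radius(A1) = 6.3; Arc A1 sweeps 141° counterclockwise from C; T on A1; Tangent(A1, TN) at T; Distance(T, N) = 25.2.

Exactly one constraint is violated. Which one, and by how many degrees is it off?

Tangent(A1, TN) at T — off by 4.40°.

W = (0.00, 0.00) ✓; W.y = 0.00, C.y = 0.00 ✓; |WC| = 22.10 ✓; ∠(GC, CW) = 90.00° ✓; |GC| = 6.300 ✓; bearing(G→T) − bearing(G→C) = 141.0° ✓; |GT| = 6.300 ✓; ∠(GT, TN) = 85.60° ✗; |TN| = 25.20 ✓.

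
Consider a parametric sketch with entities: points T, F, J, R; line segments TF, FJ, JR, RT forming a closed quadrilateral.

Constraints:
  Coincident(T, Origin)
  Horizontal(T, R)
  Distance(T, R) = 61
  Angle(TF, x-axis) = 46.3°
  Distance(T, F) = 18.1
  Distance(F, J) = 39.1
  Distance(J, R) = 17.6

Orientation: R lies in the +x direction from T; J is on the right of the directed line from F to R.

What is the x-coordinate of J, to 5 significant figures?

45.372

T is at the origin; TR is horizontal with |TR| = 61.0 and R in +x, so R = (61.0, 0). TF runs at 46.3° with |TF| = 18.1, so F = (12.505, 13.086). J is determined by |FJ| = 39.1 and |JR| = 17.6 together: it lies at the intersection of circle(F, 39.1) and circle(R, 17.6). With |FR| = 50.230, the foot of the radical line on FR is 37.250 from F and the perpendicular offset is √(39.1² − 37.250²) = 11.886. Taking the right-of-FR solution: J = (45.372, -8.0942).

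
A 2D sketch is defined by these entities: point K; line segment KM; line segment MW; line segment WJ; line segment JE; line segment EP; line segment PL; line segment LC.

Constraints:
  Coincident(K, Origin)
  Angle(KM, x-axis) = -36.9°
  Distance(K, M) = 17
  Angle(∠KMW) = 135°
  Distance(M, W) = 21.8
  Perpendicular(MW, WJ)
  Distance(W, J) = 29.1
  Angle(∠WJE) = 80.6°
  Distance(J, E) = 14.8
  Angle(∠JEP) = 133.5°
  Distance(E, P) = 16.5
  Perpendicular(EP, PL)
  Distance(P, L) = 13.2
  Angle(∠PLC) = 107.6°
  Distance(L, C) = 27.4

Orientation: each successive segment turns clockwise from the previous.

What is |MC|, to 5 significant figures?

37.866

K is at the origin; KM runs at -36.9° with length 17.0, so M = (13.595, -10.207). ∠KMW = 135.0° gives MW at -81.900° from the x-axis; with |MW| = 21.8, W = (16.666, -31.790). MW ⟂ WJ, so WJ runs at -171.90°; with |WJ| = 29.1, J = (-12.143, -35.890). ∠WJE = 80.6° gives JE at 88.700° from the x-axis; with |JE| = 14.8, E = (-11.808, -21.094). ∠JEP = 133.5° gives EP at 42.200° from the x-axis; with |EP| = 16.5, P = (0.41565, -10.010). The perpendicularity gives PL at right angles to EP, so PL runs at -47.800°; with |PL| = 13.2, L = (9.2824, -19.789). ∠PLC = 107.6° gives LC at -120.20° from the x-axis; with |LC| = 27.4, C = (-4.5004, -43.470). Then |MC| = |C − M| = 37.866.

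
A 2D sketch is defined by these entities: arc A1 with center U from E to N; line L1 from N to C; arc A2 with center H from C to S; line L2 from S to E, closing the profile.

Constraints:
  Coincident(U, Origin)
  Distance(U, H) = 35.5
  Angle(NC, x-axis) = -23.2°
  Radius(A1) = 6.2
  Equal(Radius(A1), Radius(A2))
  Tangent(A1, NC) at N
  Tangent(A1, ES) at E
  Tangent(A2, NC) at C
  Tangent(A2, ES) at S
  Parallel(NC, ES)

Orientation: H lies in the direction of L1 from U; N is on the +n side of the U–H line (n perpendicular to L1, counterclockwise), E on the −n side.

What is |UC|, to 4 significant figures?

36.04

The slot axis is L1's direction at -23.2°, so u = (cos -23.2°, sin -23.2°) = (0.9191, -0.3939) and n = (−sin -23.2°, cos -23.2°) = (0.3939, 0.9191). U is at the origin and H lies 35.5 along u from U, so H = 35.5·u = (32.63, -13.98). Tangency of A1 to both parallel lines with radius 6.2 puts N and E at U ± 6.2·n: N = (2.442, 5.699), E = (-2.442, -5.699). Equal radii place C and S the same way about H: C = H + 6.2·n = (35.07, -8.286), S = H − 6.2·n = (30.19, -19.68). Then |UC| = |C − U| = 36.04.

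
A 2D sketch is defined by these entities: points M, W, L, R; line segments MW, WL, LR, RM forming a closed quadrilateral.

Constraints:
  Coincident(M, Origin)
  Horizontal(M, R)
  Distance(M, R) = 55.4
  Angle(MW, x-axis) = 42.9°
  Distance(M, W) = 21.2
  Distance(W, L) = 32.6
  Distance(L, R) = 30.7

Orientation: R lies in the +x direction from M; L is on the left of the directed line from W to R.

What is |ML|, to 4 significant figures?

53.25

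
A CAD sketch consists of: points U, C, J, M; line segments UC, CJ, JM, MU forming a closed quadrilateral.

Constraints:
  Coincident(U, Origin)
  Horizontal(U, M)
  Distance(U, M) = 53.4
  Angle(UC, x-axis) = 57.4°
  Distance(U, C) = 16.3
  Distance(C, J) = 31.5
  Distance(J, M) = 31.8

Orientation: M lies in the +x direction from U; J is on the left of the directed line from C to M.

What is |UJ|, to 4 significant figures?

46.16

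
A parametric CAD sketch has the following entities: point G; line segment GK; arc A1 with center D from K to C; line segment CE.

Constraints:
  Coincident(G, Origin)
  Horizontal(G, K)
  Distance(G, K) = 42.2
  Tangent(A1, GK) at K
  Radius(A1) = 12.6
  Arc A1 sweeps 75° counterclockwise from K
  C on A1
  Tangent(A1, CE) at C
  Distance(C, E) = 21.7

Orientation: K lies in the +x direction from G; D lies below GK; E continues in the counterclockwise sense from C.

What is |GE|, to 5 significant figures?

38.911

On A1, K sits at bearing 90° from D; a 75° counterclockwise sweep puts C at bearing 165°, so C = D + 12.6·(cos 165°, sin 165°) = (30.029, -9.3389). Tangency of A1 to CE means the radius DC is perpendicular to CE, so CE runs along (−sin 165°, cos 165°); with |CE| = 21.7, E = (24.413, -30.299). Then |GE| = |E − G| = 38.911.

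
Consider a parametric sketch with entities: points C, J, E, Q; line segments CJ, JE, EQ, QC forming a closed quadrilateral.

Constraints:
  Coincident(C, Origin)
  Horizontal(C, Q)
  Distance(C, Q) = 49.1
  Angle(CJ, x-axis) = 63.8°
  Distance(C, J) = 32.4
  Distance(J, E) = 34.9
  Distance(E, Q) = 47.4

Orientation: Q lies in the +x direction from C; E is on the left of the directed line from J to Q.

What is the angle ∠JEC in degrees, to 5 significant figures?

15.685°

Checks: |JE| = 34.90 ✓; |EQ| = 47.40 ✓.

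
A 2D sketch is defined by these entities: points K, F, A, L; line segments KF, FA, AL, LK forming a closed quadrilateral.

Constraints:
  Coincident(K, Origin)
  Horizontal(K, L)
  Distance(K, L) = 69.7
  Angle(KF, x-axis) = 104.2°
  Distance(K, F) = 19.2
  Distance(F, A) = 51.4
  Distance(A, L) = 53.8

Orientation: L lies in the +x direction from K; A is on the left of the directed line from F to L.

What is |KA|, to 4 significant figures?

59.67

K is at the origin; KL is horizontal with |KL| = 69.7 and L in +x, so L = (69.7, 0). KF runs at 104.2° with |KF| = 19.2, so F = (-4.710, 18.61). A is determined by |FA| = 51.4 and |AL| = 53.8 together: it lies at the intersection of circle(F, 51.4) and circle(L, 53.8). With |FL| = 76.70, the foot of the radical line on FL is 36.71 from F and the perpendicular offset is √(51.4² − 36.71²) = 35.98. Taking the left-of-FL solution: A = (39.63, 44.61).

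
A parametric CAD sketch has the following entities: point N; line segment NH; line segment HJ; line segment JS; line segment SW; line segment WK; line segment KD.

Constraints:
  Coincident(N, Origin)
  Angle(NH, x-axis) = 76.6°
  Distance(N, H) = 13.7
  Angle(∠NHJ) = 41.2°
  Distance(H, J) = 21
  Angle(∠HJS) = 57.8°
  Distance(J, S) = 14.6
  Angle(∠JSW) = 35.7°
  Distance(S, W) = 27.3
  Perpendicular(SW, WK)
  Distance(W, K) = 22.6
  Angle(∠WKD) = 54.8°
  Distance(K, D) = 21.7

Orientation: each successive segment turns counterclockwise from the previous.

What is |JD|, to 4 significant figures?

2.776

N is at the origin; NH runs at 76.6° with length 13.7, so H = (3.175, 13.33). ∠NHJ = 41.2° gives HJ at -144.6° from the x-axis; with |HJ| = 21.0, J = (-13.94, 1.162). ∠HJS = 57.8° gives JS at -22.40° from the x-axis; with |JS| = 14.6, S = (-0.4444, -4.402). ∠JSW = 35.7° gives SW at 121.9° from the x-axis; with |SW| = 27.3, W = (-14.87, 18.78). The perpendicularity gives WK at right angles to SW, so WK runs at -148.1°; with |WK| = 22.6, K = (-34.06, 6.833). ∠WKD = 54.8° gives KD at -22.90° from the x-axis; with |KD| = 21.7, D = (-14.07, -1.611). Then |JD| = |D − J| = 2.776.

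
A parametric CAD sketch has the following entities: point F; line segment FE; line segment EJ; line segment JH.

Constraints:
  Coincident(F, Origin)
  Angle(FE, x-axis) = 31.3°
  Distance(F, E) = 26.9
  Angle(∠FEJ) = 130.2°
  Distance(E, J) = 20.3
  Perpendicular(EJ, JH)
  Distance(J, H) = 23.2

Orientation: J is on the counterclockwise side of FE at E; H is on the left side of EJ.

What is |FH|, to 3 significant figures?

37.8

F is at the origin; FE runs at 31.3° with length 26.9, so E = 26.9·(cos 31.3°, sin 31.3°) = (23.0, 14.0). ∠FEJ = 130.2°, so EJ runs at 31.3° + (180° − 130.2°) = 81.1° from the x-axis; with |EJ| = 20.3, J = E + 20.3·(cos 81.1°, sin 81.1°) = (26.1, 34.0). The perpendicularity gives JH at right angles to EJ; with |JH| = 23.2 on the left of EJ, H = J + 23.2·(-0.988, 0.155) = (3.20, 37.6). Then |FH| = |H − F| = 37.8.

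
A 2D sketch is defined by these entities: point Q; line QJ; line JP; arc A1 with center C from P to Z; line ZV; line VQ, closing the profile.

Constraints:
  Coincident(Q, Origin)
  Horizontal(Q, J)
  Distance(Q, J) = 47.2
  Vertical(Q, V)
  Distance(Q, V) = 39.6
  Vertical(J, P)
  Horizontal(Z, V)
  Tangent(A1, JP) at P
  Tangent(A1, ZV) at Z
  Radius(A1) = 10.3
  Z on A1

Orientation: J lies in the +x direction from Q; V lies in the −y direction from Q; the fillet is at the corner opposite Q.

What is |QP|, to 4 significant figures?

55.55

Q is at the origin; QJ is horizontal with |QJ| = 47.2 and J on the +x side, so J = (47.20, 0.000). Q and V share the same x with |QV| = 39.6 and V on the −y side, so V = (0.000, -39.60). The virtual corner opposite Q is at (47.20, -39.60). Tangency of A1 to JP means the radius CP is perpendicular to JP and since A1 is tangent to ZV there, CZ ⟂ ZV, with radius 10.3, so the center C sits 10.3 in from both sides at C = (36.90, -29.30). That places the tangent points at P = (47.20, -29.30) on JP and Z = (36.90, -39.60) on ZV. Then |QP| = |P − Q| = 55.55.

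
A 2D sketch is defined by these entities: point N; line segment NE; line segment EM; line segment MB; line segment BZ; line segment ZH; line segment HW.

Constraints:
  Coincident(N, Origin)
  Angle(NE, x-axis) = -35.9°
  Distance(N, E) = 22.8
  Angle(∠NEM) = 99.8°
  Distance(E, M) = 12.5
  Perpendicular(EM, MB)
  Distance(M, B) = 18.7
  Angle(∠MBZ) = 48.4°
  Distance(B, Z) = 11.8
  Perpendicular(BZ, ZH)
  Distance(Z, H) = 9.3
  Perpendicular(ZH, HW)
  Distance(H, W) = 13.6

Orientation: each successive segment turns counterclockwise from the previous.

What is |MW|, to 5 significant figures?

14.967

N is at the origin; NE runs at -35.9° with length 22.8, so E = (18.469, -13.369). ∠NEM = 99.8° gives EM at 44.300° from the x-axis; with |EM| = 12.5, M = (27.415, -4.6391). EM is perpendicular to MB, so MB runs at 134.30°; with |MB| = 18.7, B = (14.355, 8.7444). ∠MBZ = 48.4° gives BZ at -94.100° from the x-axis; with |BZ| = 11.8, Z = (13.511, -3.0254). BZ is perpendicular to ZH, so ZH runs at -4.1000°; with |ZH| = 9.3, H = (22.787, -3.6904). ZH is perpendicular to HW, so HW runs at 85.900°; with |HW| = 13.6, W = (23.760, 9.8748). Then |MW| = |W − M| = 14.967.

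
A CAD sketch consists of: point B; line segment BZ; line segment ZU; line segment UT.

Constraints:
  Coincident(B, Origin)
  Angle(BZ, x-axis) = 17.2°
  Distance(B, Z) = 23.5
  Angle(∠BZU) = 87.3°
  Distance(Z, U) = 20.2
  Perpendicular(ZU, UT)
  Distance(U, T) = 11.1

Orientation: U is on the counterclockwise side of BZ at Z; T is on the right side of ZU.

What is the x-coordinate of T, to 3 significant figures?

26.0

B is at the origin; BZ runs at 17.2° with length 23.5, so Z = 23.5·(cos 17.2°, sin 17.2°) = (22.4, 6.95). ∠BZU = 87.3°, so ZU runs at 17.2° + (180° − 87.3°) = 110° from the x-axis; with |ZU| = 20.2, U = Z + 20.2·(cos 110°, sin 110°) = (15.6, 25.9). ZU ⟂ UT; with |UT| = 11.1 on the right of ZU, T = U + 11.1·(0.940, 0.340) = (26.0, 29.7). So T.x = 26.0.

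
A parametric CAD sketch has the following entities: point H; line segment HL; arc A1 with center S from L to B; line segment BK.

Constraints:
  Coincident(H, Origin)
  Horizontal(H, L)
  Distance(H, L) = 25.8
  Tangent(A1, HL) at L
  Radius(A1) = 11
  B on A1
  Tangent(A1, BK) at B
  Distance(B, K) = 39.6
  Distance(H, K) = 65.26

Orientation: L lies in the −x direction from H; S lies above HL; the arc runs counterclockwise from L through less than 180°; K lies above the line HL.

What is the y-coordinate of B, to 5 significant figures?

18.515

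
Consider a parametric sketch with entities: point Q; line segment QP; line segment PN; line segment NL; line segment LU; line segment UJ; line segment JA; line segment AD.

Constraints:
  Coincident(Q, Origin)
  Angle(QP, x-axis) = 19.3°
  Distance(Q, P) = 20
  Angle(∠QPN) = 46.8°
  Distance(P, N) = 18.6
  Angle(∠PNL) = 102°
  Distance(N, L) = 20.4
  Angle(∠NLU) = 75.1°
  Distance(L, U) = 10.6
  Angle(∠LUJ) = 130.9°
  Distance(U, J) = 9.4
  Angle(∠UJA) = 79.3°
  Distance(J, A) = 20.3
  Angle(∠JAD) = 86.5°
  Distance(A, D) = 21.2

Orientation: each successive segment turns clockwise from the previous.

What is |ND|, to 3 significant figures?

26.4

∠UJA = 79.3° gives JA at -86.6° from the x-axis; with |JA| = 20.3, A = (6.48, -14.7). ∠JAD = 86.5° gives AD at 180° from the x-axis; with |AD| = 21.2, D = (-14.7, -14.7). Then |ND| = |D − N| = 26.4.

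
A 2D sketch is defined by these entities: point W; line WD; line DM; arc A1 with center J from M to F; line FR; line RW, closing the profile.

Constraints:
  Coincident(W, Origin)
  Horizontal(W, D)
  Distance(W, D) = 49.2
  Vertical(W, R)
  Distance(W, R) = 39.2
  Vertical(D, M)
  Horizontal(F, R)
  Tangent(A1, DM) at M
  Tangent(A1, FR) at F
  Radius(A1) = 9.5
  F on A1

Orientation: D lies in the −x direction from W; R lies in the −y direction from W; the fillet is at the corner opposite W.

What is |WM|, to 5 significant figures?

57.469

W is at the origin; WD is horizontal with |WD| = 49.2 and D on the −x side, so D = (-49.200, 0.0000). WR is vertical with |WR| = 39.2 and R on the −y side, so R = (0.0000, -39.200). The virtual corner opposite W is at (-49.200, -39.200). The tangent condition forces JM to be normal to DM and tangency of A1 to FR means the radius JF is perpendicular to FR, with radius 9.5, so the center J sits 9.5 in from both sides at J = (-39.700, -29.700). That places the tangent points at M = (-49.200, -29.700) on DM and F = (-39.700, -39.200) on FR. Then |WM| = |M − W| = 57.469.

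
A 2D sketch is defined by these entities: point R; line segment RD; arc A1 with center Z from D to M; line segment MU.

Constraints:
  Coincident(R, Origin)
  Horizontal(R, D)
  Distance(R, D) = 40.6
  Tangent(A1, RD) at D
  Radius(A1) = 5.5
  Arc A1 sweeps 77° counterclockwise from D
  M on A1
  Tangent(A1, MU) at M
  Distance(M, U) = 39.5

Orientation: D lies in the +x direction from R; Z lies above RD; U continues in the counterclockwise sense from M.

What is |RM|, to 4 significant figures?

46.16

R is at the origin; R and D share the same y with |RD| = 40.6 and D on the +x side, so D = (40.60, 0.000). The tangent condition forces ZD to be normal to RD, so Z = D + (0, 5.5) = (40.60, 5.500). On A1, D sits at bearing -90° from Z; a 77° counterclockwise sweep puts M at bearing -13°, so M = Z + 5.5·(cos -13°, sin -13°) = (45.96, 4.263). Then |RM| = |M − R| = 46.16.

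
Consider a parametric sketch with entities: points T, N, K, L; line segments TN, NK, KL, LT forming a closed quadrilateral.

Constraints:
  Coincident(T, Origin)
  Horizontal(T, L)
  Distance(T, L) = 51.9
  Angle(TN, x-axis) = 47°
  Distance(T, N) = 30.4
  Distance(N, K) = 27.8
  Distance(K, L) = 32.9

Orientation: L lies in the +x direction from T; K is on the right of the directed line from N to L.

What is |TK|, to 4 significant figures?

20.24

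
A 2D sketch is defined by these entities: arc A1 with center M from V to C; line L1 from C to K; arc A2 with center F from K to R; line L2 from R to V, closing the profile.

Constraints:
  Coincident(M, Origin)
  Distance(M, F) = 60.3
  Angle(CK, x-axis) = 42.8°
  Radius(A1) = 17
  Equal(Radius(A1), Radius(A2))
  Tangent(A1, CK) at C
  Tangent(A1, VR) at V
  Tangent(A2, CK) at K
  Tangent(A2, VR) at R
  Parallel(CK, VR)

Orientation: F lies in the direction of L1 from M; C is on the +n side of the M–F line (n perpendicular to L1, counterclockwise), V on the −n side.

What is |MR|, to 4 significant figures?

62.65

The slot axis is L1's direction at 42.8°, so u = (cos 42.8°, sin 42.8°) = (0.7337, 0.6794) and n = (−sin 42.8°, cos 42.8°) = (-0.6794, 0.7337). M is at the origin and F lies 60.3 along u from M, so F = 60.3·u = (44.24, 40.97). Tangency of A1 to both parallel lines with radius 17.0 puts C and V at M ± 17.0·n: C = (-11.55, 12.47), V = (11.55, -12.47). Equal radii place K and R the same way about F: K = F + 17.0·n = (32.69, 53.44), R = F − 17.0·n = (55.79, 28.50). Then |MR| = |R − M| = 62.65.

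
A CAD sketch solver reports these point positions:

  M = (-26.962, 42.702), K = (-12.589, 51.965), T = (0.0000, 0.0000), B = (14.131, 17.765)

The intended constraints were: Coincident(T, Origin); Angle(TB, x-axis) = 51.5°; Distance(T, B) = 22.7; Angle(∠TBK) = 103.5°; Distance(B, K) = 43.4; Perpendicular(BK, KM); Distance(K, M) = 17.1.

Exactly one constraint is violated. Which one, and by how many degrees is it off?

Perpendicular(BK, KM) — off by 5.20°.

T = (0.00, 0.00) ✓; TB at 51.50° ✓; |TB| = 22.70 ✓; ∠TBK = 103.5° ✓; |BK| = 43.40 ✓; ∠(BK, KM) = 84.80° ✗; |KM| = 17.10 ✓.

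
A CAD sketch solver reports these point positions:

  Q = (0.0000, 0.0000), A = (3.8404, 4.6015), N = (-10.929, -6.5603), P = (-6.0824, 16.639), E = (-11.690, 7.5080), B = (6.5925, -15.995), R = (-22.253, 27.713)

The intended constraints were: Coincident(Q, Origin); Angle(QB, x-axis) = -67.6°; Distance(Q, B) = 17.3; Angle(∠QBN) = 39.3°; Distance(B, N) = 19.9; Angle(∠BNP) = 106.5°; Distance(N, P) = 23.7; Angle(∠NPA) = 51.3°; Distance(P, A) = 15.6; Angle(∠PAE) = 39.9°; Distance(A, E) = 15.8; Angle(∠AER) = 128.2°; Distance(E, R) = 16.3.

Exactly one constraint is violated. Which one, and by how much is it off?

Distance(E, R) = 16.3 — off by 6.50.

Q = (0.00, 0.00) ✓; QB at -67.60° ✓; |QB| = 17.30 ✓; ∠QBN = 39.30° ✓; |BN| = 19.90 ✓; ∠BNP = 106.5° ✓; |NP| = 23.70 ✓; ∠NPA = 51.30° ✓; |PA| = 15.60 ✓; ∠PAE = 39.90° ✓; |AE| = 15.80 ✓; ∠AER = 128.2° ✓; |ER| = 22.80 ✗.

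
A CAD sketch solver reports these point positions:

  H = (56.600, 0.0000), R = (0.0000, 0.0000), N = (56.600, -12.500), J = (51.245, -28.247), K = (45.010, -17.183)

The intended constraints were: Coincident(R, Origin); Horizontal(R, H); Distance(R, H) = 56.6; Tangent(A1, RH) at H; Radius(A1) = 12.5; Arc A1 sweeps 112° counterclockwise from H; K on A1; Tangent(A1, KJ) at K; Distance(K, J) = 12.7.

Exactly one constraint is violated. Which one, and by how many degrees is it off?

Tangent(A1, KJ) at K — off by 7.40°.

R = (0.00, 0.00) ✓; R.y = 0.00, H.y = 0.00 ✓; |RH| = 56.60 ✓; ∠(NH, HR) = 90.00° ✓; |NH| = 12.50 ✓; bearing(N→K) − bearing(N→H) = 112.0° ✓; |NK| = 12.50 ✓; ∠(NK, KJ) = 82.60° ✗; |KJ| = 12.70 ✓.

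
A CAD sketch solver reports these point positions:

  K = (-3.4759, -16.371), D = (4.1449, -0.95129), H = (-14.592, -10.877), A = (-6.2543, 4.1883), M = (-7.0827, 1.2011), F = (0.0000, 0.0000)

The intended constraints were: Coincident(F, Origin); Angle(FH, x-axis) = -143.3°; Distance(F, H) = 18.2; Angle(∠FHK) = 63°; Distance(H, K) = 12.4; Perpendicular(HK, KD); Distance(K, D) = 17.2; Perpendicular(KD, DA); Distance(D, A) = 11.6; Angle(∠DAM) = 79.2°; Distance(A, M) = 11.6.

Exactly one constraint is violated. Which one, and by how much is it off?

Distance(A, M) = 11.6 — off by 8.50.

F = (0.00, 0.00) ✓; FH at -143.3° ✓; |FH| = 18.20 ✓; ∠FHK = 63.00° ✓; |HK| = 12.40 ✓; ∠(HK, KD) = 90.00° ✓; |KD| = 17.20 ✓; ∠(KD, DA) = 90.00° ✓; |DA| = 11.60 ✓; ∠DAM = 79.20° ✓; |AM| = 3.100 ✗.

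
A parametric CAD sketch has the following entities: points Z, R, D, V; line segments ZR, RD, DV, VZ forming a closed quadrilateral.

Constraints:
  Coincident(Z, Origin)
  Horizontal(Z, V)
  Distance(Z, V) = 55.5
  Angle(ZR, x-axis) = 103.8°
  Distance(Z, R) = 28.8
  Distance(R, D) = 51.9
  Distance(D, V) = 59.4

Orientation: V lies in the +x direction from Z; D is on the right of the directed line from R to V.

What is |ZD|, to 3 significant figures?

23.4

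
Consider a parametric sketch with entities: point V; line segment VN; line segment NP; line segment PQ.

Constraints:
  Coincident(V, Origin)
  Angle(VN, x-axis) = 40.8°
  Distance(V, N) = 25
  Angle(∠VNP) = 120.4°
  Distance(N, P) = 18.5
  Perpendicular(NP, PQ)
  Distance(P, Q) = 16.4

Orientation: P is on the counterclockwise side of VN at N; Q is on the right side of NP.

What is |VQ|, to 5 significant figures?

49.108

∠VNP = 120.4°, so NP runs at 40.8° + (180° − 120.4°) = 100.40° from the x-axis; with |NP| = 18.5, P = N + 18.5·(cos 100.40°, sin 100.40°) = (15.585, 34.532). NP is perpendicular to PQ; with |PQ| = 16.4 on the right of NP, Q = P + 16.4·(0.98357, 0.18052) = (31.716, 37.492). Then |VQ| = |Q − V| = 49.108.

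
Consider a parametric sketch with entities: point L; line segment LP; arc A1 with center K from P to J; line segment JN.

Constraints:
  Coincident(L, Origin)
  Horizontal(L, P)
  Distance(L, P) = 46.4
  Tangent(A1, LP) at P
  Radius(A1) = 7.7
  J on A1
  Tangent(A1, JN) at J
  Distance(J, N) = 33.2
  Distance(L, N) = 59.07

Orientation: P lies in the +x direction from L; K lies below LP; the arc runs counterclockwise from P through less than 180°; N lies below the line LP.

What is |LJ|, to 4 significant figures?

39.65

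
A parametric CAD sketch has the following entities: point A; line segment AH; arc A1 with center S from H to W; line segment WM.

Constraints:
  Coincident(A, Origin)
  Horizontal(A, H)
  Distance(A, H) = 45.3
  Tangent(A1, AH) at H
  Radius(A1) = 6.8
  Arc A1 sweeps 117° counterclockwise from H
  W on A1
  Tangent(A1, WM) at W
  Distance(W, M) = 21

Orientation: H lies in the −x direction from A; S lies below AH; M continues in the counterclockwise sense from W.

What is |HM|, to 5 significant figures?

28.809

A is at the origin; A and H share the same y with |AH| = 45.3 and H on the −x side, so H = (-45.300, 0.0000). Tangency of A1 to AH means the radius SH is perpendicular to AH, so S = H + (0, -6.8) = (-45.300, -6.8000). On A1, H sits at bearing 90° from S; a 117° counterclockwise sweep puts W at bearing 207°, so W = S + 6.8·(cos 207°, sin 207°) = (-51.359, -9.8871). Since A1 is tangent to WM there, SW ⟂ WM, so WM runs along (−sin 207°, cos 207°); with |WM| = 21.0, M = (-41.825, -28.598). Then |HM| = |M − H| = 28.809.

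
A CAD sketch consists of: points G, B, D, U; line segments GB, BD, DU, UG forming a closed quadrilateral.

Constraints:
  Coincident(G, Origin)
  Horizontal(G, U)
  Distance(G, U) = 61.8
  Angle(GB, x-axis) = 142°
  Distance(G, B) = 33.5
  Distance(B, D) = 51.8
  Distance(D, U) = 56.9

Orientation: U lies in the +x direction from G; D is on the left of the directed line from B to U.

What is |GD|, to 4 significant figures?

45.63

G is at the origin; G and U share the same y with |GU| = 61.8 and U in +x, so U = (61.8, 0). GB runs at 142.0° with |GB| = 33.5, so B = (-26.40, 20.62). D is determined by |BD| = 51.8 and |DU| = 56.9 together: it lies at the intersection of circle(B, 51.8) and circle(U, 56.9). With |BU| = 90.58, the foot of the radical line on BU is 42.23 from B and the perpendicular offset is √(51.8² − 42.23²) = 30.00. Taking the left-of-BU solution: D = (21.55, 40.22).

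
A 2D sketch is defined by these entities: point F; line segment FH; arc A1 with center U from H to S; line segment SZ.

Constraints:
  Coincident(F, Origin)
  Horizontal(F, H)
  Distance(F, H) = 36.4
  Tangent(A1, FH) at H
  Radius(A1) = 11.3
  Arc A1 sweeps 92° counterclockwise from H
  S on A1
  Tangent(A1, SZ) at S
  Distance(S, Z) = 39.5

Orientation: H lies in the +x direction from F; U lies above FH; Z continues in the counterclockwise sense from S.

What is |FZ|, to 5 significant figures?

69.018

F is at the origin; FH is horizontal with |FH| = 36.4 and H on the +x side, so H = (36.400, 0.0000). Tangency of A1 to FH means the radius UH is perpendicular to FH, so U = H + (0, 11.3) = (36.400, 11.300). On A1, H sits at bearing -90° from U; a 92° counterclockwise sweep puts S at bearing 2°, so S = U + 11.3·(cos 2°, sin 2°) = (47.693, 11.694). Tangency of A1 to SZ means the radius US is perpendicular to SZ, so SZ runs along (−sin 2°, cos 2°); with |SZ| = 39.5, Z = (46.315, 51.170). Then |FZ| = |Z − F| = 69.018.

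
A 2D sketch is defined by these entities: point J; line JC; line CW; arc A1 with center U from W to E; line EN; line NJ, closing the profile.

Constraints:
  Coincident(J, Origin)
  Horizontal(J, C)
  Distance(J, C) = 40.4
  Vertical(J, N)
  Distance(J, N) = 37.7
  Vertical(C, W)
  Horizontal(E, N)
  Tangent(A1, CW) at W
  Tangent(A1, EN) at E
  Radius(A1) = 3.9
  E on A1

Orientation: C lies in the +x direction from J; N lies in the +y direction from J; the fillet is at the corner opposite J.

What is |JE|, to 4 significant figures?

52.47

J is at the origin; JC is horizontal with |JC| = 40.4 and C on the +x side, so C = (40.40, 0.000). J and N share the same x with |JN| = 37.7 and N on the +y side, so N = (0.000, 37.70). The virtual corner opposite J is at (40.40, 37.70). The tangent condition forces UW to be normal to CW and since A1 is tangent to EN there, UE ⟂ EN, with radius 3.9, so the center U sits 3.9 in from both sides at U = (36.50, 33.80). That places the tangent points at W = (40.40, 33.80) on CW and E = (36.50, 37.70) on EN. Then |JE| = |E − J| = 52.47.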